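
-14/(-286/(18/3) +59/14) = 588/1825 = 0.32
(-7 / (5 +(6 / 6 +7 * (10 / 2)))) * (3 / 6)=-0.09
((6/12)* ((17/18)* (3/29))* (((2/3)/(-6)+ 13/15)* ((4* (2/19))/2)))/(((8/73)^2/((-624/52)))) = -1540081/198360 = -7.76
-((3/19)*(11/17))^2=-1089/104329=-0.01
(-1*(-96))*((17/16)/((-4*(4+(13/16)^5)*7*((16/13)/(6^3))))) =-4692639744/31959179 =-146.83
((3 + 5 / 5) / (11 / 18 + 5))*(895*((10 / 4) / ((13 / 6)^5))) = 1252713600 / 37500593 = 33.41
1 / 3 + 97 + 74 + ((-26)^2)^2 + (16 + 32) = 1371586 / 3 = 457195.33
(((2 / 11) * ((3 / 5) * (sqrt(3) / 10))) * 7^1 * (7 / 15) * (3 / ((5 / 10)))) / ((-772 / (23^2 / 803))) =-0.00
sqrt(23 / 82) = 0.53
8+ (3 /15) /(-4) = 7.95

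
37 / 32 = 1.16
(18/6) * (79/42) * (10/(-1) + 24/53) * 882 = -47516.26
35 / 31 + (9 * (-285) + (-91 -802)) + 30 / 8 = -428187 / 124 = -3453.12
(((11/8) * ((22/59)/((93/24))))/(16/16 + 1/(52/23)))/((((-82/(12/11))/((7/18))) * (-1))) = 8008/16872525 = 0.00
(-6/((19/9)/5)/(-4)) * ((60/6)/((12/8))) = 450/19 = 23.68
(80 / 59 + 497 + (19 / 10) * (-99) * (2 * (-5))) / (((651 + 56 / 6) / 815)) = 343233990 / 116879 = 2936.66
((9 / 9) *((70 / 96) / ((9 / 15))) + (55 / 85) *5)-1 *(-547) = 1349951 / 2448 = 551.45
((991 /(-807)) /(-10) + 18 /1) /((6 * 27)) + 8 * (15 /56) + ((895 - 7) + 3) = 893.25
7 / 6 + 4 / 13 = 115 / 78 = 1.47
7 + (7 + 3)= 17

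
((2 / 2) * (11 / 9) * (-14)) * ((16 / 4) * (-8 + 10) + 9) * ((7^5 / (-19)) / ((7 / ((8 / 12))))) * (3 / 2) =6285818 / 171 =36759.17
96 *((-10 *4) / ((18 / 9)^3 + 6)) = -1920 / 7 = -274.29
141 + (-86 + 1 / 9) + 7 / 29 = 14447 / 261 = 55.35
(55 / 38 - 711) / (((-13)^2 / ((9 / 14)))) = -242667 / 89908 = -2.70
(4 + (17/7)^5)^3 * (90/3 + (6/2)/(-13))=1272677434947293241375/61718299629259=20620746.89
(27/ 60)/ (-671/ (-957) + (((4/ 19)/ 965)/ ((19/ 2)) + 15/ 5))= 54553959/ 448696904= 0.12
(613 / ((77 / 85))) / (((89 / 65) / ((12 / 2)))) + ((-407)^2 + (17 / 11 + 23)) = 1155681757 / 6853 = 168638.81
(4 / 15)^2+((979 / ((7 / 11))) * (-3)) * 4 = -18461.07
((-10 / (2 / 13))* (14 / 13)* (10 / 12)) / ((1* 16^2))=-0.23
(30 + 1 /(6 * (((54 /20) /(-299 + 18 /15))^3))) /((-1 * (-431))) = -13203401206 /25450119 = -518.80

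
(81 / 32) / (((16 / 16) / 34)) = 1377 / 16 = 86.06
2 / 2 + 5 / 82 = 1.06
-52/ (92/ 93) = -1209/ 23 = -52.57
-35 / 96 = -0.36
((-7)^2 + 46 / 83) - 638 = -48841 / 83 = -588.45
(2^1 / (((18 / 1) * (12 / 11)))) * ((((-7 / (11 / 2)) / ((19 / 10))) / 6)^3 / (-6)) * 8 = 343000 / 1815076593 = 0.00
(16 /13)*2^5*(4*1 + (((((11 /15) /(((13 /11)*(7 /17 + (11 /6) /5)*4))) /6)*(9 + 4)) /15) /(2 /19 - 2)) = 328037024 /2090205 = 156.94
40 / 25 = 8 / 5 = 1.60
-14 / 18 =-7 / 9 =-0.78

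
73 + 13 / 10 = 743 / 10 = 74.30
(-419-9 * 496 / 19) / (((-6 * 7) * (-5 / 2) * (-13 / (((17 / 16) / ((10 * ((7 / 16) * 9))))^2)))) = 20519 / 58820580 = 0.00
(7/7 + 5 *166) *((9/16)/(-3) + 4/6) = 6371/16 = 398.19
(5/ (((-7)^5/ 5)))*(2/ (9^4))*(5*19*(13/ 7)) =-61750/ 771895089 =-0.00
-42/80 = -21/40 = -0.52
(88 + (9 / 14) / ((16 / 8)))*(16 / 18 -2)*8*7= -49460 / 9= -5495.56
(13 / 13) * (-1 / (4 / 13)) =-3.25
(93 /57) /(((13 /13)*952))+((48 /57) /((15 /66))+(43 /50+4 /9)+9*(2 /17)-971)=-3927071117 /4069800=-964.93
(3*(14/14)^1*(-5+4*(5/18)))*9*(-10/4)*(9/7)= 675/2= 337.50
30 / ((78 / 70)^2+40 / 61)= 15.81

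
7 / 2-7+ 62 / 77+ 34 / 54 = -8587 / 4158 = -2.07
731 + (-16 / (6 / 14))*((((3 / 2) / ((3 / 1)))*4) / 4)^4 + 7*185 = 6071 / 3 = 2023.67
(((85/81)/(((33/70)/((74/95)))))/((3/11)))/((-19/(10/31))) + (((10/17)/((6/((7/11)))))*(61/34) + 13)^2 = 171.81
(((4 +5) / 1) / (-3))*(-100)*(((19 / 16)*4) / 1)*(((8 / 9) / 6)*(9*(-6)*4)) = -45600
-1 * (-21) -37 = -16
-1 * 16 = -16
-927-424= -1351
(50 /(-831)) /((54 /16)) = -400 /22437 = -0.02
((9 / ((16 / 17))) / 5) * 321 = 49113 / 80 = 613.91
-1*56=-56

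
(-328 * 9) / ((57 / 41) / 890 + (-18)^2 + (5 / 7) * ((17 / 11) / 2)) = -4147161480 / 455953867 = -9.10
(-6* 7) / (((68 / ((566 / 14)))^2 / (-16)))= 480534 / 2023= 237.54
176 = 176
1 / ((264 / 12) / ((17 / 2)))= 17 / 44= 0.39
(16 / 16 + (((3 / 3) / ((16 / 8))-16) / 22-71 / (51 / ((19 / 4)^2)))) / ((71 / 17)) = -279289 / 37488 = -7.45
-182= -182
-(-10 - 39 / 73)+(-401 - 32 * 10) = -710.47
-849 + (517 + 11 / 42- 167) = -20947 / 42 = -498.74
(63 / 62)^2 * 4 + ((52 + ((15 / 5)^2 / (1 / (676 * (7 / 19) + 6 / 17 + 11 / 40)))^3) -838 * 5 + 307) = 23517576544022015100512073 / 2072578213568000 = 11347015224.84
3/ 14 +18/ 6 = 45/ 14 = 3.21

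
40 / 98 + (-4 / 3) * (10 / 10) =-0.93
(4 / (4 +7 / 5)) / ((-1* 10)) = -2 / 27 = -0.07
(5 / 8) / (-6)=-5 / 48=-0.10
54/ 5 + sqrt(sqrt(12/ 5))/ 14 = sqrt(2) * 3^(1/ 4) * 5^(3/ 4)/ 70 + 54/ 5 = 10.89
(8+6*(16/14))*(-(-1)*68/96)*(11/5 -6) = -4199/105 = -39.99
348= 348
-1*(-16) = 16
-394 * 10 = -3940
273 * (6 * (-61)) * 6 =-599508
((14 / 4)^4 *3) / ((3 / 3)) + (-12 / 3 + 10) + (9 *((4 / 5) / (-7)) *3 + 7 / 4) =254717 / 560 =454.85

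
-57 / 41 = -1.39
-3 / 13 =-0.23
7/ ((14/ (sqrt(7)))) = sqrt(7)/ 2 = 1.32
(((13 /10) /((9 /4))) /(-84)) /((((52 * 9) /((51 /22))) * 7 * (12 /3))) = -17 /13970880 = -0.00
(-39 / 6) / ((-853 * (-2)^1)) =-13 / 3412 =-0.00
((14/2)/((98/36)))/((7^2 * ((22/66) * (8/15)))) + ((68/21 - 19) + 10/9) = -177263/12348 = -14.36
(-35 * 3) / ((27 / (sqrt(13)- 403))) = 1553.20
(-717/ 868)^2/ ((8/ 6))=1542267/ 3013696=0.51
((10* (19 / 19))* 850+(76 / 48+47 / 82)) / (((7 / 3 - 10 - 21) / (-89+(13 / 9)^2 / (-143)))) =41470866754 / 1570833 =26400.56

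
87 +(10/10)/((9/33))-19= 215/3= 71.67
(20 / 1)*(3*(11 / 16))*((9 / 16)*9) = 13365 / 64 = 208.83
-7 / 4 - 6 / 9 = -29 / 12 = -2.42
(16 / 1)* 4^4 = 4096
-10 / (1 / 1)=-10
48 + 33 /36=587 /12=48.92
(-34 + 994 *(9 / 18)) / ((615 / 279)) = 43059 / 205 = 210.04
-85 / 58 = -1.47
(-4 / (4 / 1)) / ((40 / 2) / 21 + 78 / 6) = -21 / 293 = -0.07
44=44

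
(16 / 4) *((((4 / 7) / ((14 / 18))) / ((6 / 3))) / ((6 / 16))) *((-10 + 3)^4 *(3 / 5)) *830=4685184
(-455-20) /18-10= -655 /18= -36.39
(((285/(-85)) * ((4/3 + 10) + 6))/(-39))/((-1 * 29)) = -76/1479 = -0.05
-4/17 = -0.24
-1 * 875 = -875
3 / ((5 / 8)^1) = 24 / 5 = 4.80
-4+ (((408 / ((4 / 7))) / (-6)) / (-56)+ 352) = 2801 / 8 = 350.12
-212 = -212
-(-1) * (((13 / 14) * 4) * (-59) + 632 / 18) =-11594 / 63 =-184.03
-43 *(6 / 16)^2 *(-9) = 3483 / 64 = 54.42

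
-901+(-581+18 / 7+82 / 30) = -155053 / 105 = -1476.70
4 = 4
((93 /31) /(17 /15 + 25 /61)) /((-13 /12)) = -8235 /4589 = -1.79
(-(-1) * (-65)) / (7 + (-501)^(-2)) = -16315065 / 1757008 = -9.29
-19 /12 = -1.58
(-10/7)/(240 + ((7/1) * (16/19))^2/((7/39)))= -1805/547848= -0.00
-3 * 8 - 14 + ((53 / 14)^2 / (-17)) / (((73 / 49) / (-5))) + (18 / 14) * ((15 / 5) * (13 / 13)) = -1088081 / 34748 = -31.31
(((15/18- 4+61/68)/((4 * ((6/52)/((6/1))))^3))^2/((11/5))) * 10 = 25867955463025/228888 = 113015778.30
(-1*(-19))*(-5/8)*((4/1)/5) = -19/2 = -9.50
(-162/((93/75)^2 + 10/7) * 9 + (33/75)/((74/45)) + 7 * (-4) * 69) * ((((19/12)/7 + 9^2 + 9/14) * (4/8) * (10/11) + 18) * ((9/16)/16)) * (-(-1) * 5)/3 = -593599704941769/75717576704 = -7839.66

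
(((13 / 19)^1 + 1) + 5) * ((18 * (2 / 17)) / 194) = 2286 / 31331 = 0.07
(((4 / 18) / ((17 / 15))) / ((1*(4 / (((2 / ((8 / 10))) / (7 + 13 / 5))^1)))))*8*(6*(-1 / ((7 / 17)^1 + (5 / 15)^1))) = -125 / 152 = -0.82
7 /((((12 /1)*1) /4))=2.33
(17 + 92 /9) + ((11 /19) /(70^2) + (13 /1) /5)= 24988139 /837900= 29.82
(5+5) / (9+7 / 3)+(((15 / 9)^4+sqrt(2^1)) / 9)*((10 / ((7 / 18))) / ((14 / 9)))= 90*sqrt(2) / 49+112865 / 7497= 17.65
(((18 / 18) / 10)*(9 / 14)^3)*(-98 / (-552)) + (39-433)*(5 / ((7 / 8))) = -115993357 / 51520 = -2251.42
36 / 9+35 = 39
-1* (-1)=1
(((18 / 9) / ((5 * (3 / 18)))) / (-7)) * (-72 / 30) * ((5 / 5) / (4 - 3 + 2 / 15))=432 / 595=0.73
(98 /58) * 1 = 49 /29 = 1.69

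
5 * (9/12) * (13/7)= 195/28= 6.96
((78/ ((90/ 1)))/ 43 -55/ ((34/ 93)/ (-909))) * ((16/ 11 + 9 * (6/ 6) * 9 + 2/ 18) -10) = 10772230257064/ 1085535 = 9923429.70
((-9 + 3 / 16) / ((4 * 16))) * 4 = -141 / 256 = -0.55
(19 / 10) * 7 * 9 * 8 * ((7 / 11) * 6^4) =789758.84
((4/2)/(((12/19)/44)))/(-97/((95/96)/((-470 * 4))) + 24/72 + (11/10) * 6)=1805/2387348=0.00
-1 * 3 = -3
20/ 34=10/ 17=0.59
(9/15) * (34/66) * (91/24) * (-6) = -1547/220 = -7.03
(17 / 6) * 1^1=17 / 6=2.83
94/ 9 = 10.44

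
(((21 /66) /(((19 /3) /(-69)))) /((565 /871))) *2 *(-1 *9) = 11358711 /118085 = 96.19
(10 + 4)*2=28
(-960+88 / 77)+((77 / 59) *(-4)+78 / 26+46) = -377927 / 413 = -915.08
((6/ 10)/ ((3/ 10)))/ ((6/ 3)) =1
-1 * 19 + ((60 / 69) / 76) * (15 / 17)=-141076 / 7429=-18.99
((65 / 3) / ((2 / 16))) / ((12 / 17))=2210 / 9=245.56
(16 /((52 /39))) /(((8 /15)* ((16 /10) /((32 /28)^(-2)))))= 11025 /1024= 10.77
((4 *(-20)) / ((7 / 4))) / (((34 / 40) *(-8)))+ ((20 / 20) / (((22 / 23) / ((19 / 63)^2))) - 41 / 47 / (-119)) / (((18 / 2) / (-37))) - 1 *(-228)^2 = -32636991099239 / 627903738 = -51977.70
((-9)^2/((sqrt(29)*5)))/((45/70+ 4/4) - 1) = 126*sqrt(29)/145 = 4.68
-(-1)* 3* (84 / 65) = 252 / 65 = 3.88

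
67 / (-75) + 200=14933 / 75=199.11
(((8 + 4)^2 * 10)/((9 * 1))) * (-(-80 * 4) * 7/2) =179200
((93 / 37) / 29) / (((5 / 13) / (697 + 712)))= 1703481 / 5365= 317.52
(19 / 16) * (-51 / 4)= -15.14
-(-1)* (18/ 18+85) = 86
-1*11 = -11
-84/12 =-7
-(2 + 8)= -10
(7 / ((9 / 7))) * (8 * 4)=1568 / 9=174.22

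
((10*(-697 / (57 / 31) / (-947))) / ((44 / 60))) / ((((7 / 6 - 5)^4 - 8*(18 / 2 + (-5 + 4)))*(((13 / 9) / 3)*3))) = 12601202400 / 506615784103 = 0.02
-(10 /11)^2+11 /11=21 /121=0.17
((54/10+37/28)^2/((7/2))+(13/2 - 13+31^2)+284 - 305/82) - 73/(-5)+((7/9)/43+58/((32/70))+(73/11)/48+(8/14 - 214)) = 28158449627059/23946476400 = 1175.89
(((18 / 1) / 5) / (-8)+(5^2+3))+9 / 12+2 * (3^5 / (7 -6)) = 5143 / 10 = 514.30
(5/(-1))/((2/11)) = -55/2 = -27.50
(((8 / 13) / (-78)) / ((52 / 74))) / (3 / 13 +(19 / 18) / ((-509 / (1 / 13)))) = -225996 / 4641923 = -0.05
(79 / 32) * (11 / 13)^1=869 / 416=2.09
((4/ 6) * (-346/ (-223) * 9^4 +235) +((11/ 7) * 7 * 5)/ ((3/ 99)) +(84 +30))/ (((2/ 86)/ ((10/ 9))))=2552274890/ 6021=423895.51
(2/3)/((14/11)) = 11/21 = 0.52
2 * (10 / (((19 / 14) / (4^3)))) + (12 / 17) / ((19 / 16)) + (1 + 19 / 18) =5498927 / 5814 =945.81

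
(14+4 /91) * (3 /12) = 639 /182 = 3.51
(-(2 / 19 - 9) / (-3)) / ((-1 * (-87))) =-169 / 4959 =-0.03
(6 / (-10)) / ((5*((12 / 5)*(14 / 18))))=-9 / 140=-0.06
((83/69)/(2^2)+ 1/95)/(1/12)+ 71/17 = 293872/37145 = 7.91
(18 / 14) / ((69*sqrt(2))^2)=0.00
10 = 10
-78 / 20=-39 / 10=-3.90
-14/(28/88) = -44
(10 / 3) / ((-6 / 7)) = -35 / 9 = -3.89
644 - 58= 586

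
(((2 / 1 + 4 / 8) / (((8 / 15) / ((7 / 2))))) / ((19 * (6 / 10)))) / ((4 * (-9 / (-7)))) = 6125 / 21888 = 0.28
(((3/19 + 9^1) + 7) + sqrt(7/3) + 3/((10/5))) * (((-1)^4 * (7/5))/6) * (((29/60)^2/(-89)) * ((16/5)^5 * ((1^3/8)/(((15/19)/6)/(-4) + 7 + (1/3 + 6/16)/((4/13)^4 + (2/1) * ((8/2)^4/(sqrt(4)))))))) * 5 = -67603166006345728/207750815626640625 - 3828495243280384 * sqrt(21)/623252446879921875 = -0.35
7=7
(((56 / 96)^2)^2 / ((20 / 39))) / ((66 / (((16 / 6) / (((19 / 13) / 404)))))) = 40982669 / 16251840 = 2.52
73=73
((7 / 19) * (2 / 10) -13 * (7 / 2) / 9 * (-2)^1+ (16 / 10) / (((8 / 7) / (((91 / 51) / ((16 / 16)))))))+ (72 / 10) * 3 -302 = -3891269 / 14535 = -267.72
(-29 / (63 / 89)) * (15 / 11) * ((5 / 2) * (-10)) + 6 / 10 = 1613818 / 1155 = 1397.25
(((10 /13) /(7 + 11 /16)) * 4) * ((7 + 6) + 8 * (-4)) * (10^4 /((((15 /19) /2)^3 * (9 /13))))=-1785923.97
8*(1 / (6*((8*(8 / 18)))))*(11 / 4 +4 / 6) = 41 / 32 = 1.28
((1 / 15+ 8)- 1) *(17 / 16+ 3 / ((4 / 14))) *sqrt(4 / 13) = 1961 *sqrt(13) / 156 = 45.32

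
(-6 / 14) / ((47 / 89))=-267 / 329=-0.81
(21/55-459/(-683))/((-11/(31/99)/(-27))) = 3681684/4545365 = 0.81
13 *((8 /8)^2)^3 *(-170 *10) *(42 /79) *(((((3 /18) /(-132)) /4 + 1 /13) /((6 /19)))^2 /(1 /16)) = -10690373999375 /966300192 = -11063.20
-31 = -31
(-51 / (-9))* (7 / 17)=7 / 3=2.33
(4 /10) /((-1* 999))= -2 /4995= -0.00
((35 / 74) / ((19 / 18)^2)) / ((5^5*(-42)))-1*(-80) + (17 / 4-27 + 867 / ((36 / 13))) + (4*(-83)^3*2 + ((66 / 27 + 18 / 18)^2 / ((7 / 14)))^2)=-250492438060024022 / 54772048125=-4573362.63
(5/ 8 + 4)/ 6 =37/ 48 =0.77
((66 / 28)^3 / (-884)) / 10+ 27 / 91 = 7161183 / 24256960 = 0.30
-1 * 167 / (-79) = 167 / 79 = 2.11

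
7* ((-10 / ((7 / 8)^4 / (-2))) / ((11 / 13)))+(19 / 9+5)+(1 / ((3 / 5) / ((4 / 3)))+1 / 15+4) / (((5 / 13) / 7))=342818869 / 848925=403.83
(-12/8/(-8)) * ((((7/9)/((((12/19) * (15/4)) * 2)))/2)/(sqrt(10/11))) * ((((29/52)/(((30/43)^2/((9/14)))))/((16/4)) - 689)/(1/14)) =-155.69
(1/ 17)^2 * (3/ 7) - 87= -175998/ 2023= -87.00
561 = 561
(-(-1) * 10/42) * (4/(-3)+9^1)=115/63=1.83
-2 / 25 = -0.08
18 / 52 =9 / 26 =0.35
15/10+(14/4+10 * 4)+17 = 62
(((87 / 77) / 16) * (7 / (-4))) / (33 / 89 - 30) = 2581 / 618816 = 0.00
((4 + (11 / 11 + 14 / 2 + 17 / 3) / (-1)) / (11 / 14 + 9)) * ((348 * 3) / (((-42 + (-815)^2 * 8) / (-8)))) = 565152 / 363992423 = 0.00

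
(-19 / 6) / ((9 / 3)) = -1.06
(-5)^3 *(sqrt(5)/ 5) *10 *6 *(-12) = 18000 *sqrt(5) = 40249.22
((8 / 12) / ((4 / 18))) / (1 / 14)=42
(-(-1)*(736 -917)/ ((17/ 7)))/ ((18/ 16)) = -10136/ 153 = -66.25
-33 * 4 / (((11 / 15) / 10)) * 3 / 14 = -2700 / 7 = -385.71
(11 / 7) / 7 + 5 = 256 / 49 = 5.22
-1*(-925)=925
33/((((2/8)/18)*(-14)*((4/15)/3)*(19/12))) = -160380/133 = -1205.86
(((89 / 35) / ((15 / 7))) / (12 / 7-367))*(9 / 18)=-623 / 383550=-0.00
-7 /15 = -0.47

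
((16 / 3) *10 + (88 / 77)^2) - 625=-83843 / 147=-570.36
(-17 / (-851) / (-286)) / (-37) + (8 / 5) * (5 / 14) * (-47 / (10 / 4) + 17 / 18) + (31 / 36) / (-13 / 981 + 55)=-445384419866861 / 43718662947960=-10.19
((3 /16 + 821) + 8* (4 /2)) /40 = 2679 /128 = 20.93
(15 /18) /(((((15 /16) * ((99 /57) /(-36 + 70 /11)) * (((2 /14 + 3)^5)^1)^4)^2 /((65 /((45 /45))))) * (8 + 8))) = 793866294993651089647999544674501370696317 /55326636508338049917442021178191888422308786252224747536384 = 0.00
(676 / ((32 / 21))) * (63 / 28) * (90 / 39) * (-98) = -1805895 / 8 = -225736.88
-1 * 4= -4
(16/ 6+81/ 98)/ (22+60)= 1027/ 24108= 0.04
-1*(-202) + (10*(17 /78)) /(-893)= 7034969 /34827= 202.00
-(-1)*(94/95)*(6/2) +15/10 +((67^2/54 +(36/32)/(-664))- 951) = -863.40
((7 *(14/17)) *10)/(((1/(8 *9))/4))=282240/17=16602.35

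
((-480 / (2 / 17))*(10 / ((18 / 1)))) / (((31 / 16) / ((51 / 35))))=-369920 / 217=-1704.70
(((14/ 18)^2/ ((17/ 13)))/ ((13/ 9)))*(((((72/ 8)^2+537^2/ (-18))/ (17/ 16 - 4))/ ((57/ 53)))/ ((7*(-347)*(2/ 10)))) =-473084360/ 142230789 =-3.33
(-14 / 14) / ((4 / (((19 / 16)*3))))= -0.89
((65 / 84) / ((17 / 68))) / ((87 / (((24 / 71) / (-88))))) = -65 / 475629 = -0.00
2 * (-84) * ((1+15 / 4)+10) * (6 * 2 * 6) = -178416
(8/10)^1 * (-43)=-34.40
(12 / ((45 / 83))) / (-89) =-332 / 1335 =-0.25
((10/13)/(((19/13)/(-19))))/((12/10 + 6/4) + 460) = -100/4627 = -0.02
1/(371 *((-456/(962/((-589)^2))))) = -481/29345353548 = -0.00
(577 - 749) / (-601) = 172 / 601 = 0.29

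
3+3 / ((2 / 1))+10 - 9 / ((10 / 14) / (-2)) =39.70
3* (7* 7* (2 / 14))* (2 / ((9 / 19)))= 88.67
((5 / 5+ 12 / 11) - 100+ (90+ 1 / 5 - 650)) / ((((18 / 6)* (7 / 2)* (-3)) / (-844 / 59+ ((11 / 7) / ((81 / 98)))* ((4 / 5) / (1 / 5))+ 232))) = 25965890128 / 5519745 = 4704.18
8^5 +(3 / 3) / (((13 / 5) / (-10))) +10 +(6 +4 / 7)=2983046 / 91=32780.73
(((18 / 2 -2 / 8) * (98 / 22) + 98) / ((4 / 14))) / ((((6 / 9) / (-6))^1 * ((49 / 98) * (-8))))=379701 / 352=1078.70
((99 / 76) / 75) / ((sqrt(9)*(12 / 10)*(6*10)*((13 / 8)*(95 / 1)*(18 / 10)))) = 11 / 38013300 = 0.00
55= 55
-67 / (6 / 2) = -67 / 3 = -22.33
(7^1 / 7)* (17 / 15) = 17 / 15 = 1.13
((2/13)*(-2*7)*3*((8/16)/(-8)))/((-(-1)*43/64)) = 336/559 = 0.60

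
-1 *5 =-5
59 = 59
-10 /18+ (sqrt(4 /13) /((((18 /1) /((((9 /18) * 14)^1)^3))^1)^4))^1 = -5 /9+ 13841287201 * sqrt(13) /682344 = 73137.73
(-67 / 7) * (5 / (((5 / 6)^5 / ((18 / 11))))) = -9377856 / 48125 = -194.86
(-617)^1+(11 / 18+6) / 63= -99937 / 162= -616.90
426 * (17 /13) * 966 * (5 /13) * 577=20182802220 /169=119424865.21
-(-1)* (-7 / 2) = -7 / 2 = -3.50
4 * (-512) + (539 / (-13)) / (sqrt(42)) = -2048 -77 * sqrt(42) / 78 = -2054.40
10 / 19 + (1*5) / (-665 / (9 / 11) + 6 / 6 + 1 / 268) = 19350850 / 37201981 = 0.52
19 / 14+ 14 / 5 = 291 / 70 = 4.16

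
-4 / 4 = -1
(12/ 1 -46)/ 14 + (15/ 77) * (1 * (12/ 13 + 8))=-691/ 1001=-0.69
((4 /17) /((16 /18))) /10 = 9 /340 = 0.03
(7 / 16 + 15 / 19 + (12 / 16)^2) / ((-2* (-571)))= 17 / 10849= 0.00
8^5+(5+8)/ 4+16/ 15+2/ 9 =5899057/ 180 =32772.54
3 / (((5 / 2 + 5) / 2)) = 4 / 5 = 0.80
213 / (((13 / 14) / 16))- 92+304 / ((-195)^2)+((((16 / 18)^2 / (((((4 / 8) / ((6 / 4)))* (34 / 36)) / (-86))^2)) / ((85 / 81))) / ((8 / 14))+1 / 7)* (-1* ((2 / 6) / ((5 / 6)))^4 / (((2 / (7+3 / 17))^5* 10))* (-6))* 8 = 8345010427252670148985996 / 1160482648036359375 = 7190982.51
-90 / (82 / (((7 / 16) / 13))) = -0.04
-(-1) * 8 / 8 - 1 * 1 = 0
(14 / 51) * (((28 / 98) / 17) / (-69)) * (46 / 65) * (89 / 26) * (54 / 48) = -89 / 488410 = -0.00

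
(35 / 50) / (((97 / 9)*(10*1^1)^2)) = 63 / 97000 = 0.00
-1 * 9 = -9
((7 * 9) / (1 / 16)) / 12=84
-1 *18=-18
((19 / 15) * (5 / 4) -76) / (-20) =893 / 240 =3.72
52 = 52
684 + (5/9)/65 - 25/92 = 7359743/10764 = 683.74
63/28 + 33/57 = 215/76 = 2.83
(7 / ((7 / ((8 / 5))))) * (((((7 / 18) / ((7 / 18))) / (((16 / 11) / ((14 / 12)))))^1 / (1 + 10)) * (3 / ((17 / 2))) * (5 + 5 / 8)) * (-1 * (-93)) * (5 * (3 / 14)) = 12555 / 544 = 23.08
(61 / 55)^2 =3721 / 3025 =1.23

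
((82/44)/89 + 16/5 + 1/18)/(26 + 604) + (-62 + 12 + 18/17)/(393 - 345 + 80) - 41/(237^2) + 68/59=134586704139733/173736420961950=0.77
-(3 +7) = -10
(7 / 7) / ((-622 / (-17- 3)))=10 / 311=0.03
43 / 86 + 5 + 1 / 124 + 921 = 114887 / 124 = 926.51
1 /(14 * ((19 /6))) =3 /133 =0.02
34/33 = 1.03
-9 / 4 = -2.25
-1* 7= -7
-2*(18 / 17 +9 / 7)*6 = -3348 / 119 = -28.13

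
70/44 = 35/22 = 1.59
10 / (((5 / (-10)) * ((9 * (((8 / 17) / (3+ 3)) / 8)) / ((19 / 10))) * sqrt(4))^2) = 208658 / 45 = 4636.84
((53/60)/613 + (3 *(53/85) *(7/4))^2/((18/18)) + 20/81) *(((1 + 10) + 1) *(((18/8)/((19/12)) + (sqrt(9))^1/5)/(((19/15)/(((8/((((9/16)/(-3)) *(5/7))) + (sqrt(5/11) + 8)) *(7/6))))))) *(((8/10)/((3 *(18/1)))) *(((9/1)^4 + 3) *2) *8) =-191484329348122058752/9712964694375 + 246758156376445952 *sqrt(55)/7122840775875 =-19457382.02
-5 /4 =-1.25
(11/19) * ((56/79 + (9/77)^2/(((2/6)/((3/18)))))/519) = 670447/839782482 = 0.00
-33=-33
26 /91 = 2 /7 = 0.29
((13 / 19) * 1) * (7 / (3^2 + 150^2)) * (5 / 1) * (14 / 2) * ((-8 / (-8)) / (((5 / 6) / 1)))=1274 / 142557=0.01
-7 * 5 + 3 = -32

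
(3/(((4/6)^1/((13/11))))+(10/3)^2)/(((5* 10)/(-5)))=-3253/1980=-1.64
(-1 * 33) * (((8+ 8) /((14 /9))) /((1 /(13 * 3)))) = -92664 /7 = -13237.71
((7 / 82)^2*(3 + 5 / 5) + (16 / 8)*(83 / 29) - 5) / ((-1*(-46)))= 18361 / 1121227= 0.02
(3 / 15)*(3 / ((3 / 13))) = 13 / 5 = 2.60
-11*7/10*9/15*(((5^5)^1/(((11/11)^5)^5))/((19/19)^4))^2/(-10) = 18046875/4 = 4511718.75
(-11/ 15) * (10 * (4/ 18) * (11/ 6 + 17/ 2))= -1364/ 81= -16.84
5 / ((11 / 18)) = 90 / 11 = 8.18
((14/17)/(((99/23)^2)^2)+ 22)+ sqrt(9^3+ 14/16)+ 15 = sqrt(11678)/4+ 60425406803/1633013217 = 64.02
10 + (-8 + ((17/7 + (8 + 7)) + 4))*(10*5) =4770/7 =681.43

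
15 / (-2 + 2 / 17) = -255 / 32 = -7.97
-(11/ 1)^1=-11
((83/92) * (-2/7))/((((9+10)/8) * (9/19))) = -332/1449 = -0.23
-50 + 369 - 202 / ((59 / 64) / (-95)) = 1246981 / 59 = 21135.27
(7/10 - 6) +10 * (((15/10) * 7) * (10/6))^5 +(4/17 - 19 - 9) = 22321751907/1360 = 16413052.87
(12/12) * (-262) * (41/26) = -5371/13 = -413.15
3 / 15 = 1 / 5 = 0.20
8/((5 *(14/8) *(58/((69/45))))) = 368/15225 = 0.02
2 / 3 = 0.67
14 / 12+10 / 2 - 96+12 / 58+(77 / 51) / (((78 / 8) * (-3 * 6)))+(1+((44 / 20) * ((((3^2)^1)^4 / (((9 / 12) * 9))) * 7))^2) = 5815928979195713 / 25956450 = 224064884.80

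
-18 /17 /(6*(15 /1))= -1 /85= -0.01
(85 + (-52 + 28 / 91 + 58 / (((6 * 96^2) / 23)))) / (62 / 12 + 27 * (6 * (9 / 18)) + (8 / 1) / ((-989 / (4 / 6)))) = 11848472195 / 30627777024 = 0.39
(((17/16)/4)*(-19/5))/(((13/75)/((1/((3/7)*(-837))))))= 11305/696384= 0.02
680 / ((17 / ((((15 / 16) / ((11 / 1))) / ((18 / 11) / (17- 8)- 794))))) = -75 / 17464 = -0.00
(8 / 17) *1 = 8 / 17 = 0.47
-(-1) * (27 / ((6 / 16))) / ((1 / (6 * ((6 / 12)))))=216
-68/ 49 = -1.39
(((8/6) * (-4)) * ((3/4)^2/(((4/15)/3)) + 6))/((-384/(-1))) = -263/1536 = -0.17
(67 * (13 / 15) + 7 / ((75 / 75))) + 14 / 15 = 66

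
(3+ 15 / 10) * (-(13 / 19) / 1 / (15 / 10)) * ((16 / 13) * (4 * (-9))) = 1728 / 19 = 90.95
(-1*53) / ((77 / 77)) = -53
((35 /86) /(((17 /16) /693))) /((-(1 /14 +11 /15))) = -40748400 /123539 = -329.84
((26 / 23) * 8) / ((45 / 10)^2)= 832 / 1863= 0.45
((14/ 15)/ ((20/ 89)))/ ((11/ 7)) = 4361/ 1650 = 2.64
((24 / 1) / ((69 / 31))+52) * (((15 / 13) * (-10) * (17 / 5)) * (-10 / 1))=7364400 / 299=24630.10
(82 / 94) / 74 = 41 / 3478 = 0.01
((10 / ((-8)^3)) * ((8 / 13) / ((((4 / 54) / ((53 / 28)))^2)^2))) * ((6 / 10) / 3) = -1024.97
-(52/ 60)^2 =-0.75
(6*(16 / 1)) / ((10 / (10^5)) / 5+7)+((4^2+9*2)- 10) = 4400008 / 116667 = 37.71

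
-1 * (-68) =68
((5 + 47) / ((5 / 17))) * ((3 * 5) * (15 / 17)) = 2340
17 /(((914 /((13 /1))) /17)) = 3757 /914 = 4.11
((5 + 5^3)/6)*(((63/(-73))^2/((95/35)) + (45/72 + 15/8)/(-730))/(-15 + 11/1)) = -1.47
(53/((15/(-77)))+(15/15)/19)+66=-58714/285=-206.01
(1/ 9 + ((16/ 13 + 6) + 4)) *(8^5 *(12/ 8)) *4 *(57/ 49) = 1652359168/ 637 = 2593970.44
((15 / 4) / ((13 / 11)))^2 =27225 / 2704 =10.07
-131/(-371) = 131/371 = 0.35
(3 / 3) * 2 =2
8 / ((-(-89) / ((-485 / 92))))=-970 / 2047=-0.47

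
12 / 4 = 3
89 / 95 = 0.94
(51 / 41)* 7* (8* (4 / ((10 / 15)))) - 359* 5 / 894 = 415.94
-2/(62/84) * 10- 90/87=-25290/899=-28.13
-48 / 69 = -16 / 23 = -0.70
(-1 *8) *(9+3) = -96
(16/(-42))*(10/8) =-10/21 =-0.48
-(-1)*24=24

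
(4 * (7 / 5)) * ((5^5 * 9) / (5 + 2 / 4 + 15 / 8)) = 1260000 / 59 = 21355.93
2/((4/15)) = 15/2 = 7.50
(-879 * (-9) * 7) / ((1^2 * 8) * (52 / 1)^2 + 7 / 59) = 3267243 / 1276295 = 2.56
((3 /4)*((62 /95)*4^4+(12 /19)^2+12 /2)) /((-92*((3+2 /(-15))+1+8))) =-1409031 /11823472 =-0.12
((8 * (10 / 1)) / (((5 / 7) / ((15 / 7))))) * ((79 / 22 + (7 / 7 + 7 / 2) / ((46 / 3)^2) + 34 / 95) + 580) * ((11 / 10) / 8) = 7747689579 / 402040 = 19270.94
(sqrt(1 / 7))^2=1 / 7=0.14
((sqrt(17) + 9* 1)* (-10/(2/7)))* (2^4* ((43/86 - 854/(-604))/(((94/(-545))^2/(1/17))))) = -6362275500/333559 - 706919500* sqrt(17)/333559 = -27812.11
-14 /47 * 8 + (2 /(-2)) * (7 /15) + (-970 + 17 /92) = -63087043 /64860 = -972.66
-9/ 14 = -0.64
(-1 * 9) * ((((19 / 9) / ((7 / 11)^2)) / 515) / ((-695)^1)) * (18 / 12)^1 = 6897 / 35076650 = 0.00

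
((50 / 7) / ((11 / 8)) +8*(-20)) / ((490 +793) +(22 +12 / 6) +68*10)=-11920 / 152999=-0.08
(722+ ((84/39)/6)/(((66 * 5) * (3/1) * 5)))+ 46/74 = 2580789184/3571425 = 722.62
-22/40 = -11/20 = -0.55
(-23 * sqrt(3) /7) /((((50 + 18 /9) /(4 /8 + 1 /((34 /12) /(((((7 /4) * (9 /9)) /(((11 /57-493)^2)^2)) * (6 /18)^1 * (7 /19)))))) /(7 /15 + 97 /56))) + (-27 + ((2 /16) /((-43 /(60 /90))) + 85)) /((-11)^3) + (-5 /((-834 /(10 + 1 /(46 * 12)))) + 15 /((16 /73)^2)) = 312.14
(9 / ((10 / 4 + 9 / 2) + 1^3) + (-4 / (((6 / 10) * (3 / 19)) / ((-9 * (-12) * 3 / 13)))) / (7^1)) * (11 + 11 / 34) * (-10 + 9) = 5974155 / 3536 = 1689.52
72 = 72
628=628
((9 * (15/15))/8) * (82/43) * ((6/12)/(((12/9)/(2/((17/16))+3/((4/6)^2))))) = 649809/93568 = 6.94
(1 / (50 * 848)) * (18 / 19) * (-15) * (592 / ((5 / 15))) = -2997 / 5035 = -0.60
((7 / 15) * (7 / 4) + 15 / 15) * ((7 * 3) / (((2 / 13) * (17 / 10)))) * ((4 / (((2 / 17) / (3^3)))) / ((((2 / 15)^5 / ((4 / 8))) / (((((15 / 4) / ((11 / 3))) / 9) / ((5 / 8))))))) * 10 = 1016852484375 / 352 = 2888785466.97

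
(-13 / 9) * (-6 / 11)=26 / 33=0.79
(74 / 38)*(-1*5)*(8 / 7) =-1480 / 133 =-11.13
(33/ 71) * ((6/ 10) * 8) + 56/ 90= 2.85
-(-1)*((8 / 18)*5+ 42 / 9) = 62 / 9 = 6.89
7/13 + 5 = 72/13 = 5.54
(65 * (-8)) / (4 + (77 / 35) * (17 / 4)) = -10400 / 267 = -38.95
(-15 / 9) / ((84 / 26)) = -65 / 126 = -0.52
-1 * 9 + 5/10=-17/2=-8.50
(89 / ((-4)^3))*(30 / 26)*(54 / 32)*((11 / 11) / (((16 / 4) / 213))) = -7677585 / 53248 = -144.19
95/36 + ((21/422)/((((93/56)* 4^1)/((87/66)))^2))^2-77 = -134291810601189889/1805941513364043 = -74.36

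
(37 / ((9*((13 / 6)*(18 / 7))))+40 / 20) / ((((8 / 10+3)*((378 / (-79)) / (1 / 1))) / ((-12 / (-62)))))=-12245 / 420147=-0.03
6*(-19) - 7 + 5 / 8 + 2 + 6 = -899 / 8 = -112.38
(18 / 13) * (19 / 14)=171 / 91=1.88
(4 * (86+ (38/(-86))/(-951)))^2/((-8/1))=-24736003622978/1672237449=-14792.16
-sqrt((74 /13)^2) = -74 /13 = -5.69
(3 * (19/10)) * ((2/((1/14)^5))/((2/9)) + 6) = 137952027/5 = 27590405.40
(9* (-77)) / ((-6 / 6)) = 693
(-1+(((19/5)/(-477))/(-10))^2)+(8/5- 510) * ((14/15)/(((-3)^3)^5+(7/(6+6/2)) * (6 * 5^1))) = -24485078368401289/24485903638447500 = -1.00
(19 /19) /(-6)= -1 /6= -0.17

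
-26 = -26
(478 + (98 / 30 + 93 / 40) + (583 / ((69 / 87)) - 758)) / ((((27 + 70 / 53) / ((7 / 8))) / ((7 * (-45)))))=-9906046143 / 2209472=-4483.44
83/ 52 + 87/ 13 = 431/ 52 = 8.29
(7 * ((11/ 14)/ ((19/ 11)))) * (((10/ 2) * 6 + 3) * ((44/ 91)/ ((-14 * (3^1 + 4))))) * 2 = -87846/ 84721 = -1.04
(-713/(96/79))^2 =3172730929/9216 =344263.34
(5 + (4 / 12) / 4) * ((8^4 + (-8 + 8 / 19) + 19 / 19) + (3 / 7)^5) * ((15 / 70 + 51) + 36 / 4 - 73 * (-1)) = 2769253.76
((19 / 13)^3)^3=322687697779 / 10604499373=30.43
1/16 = 0.06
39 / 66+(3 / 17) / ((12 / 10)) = 138 / 187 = 0.74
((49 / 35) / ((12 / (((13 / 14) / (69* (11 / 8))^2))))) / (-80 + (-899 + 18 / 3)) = -104 / 8407902195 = -0.00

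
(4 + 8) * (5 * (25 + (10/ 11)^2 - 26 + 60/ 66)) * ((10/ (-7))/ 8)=-6675/ 847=-7.88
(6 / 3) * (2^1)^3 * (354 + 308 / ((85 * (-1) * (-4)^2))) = 481132 / 85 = 5660.38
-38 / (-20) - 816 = -814.10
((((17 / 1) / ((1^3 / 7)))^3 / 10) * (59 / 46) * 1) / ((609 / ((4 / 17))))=835499 / 10005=83.51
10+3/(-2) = 17/2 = 8.50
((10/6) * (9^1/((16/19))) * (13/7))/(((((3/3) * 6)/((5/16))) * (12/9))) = 18525/14336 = 1.29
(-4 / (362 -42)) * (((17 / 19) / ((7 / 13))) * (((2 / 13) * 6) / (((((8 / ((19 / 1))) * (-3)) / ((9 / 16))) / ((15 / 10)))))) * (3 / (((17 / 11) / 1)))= 891 / 35840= 0.02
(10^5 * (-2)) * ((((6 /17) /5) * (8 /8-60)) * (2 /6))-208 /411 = 1939916464 /6987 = 277646.55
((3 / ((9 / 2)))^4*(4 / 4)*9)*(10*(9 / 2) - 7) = 608 / 9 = 67.56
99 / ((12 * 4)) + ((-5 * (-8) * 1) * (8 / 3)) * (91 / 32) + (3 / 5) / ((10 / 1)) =366547 / 1200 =305.46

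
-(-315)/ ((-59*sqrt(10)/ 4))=-126*sqrt(10)/ 59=-6.75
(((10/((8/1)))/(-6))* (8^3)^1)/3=-320/9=-35.56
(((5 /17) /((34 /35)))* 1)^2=30625 /334084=0.09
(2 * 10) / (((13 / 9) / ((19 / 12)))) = 21.92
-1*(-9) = 9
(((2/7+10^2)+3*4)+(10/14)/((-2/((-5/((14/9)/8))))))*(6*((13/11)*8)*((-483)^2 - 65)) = 866205130752/539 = 1607059611.78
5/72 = 0.07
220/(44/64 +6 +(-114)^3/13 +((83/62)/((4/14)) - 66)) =-1418560/735198059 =-0.00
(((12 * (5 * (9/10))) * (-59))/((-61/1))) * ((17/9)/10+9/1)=146379/305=479.93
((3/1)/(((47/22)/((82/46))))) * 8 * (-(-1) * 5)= 108240/1081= 100.13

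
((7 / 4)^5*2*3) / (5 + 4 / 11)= 554631 / 30208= 18.36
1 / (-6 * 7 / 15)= -5 / 14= -0.36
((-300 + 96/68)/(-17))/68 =1269/4913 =0.26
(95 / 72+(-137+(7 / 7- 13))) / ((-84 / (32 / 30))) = 1519 / 810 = 1.88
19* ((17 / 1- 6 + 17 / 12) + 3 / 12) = 722 / 3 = 240.67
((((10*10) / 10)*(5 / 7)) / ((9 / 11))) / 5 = 110 / 63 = 1.75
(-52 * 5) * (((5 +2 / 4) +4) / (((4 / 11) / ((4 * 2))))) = -54340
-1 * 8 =-8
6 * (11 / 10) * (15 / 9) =11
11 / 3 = 3.67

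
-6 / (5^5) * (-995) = 1194 / 625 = 1.91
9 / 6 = 3 / 2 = 1.50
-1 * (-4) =4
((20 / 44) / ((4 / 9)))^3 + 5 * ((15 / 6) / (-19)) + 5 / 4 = 2689695 / 1618496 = 1.66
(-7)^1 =-7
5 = 5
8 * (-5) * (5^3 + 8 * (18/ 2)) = -7880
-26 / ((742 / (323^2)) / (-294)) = 56963634 / 53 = 1074785.55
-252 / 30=-42 / 5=-8.40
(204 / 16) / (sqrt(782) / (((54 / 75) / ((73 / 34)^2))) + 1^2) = -162364824 / 408211979879 + 1039554675 * sqrt(782) / 408211979879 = 0.07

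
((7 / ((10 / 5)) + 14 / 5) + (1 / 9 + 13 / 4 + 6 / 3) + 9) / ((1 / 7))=26033 / 180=144.63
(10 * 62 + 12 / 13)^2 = 65157184 / 169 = 385545.47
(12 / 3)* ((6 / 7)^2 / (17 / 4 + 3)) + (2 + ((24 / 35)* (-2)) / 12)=2.29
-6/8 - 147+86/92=-13507/92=-146.82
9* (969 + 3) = 8748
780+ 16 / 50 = 19508 / 25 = 780.32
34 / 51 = 2 / 3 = 0.67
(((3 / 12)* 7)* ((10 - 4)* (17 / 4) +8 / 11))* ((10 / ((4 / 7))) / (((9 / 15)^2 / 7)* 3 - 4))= -208.86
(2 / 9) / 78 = 1 / 351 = 0.00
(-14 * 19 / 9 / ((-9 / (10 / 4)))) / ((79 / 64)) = 42560 / 6399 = 6.65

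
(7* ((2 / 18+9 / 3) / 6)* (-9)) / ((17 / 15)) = -490 / 17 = -28.82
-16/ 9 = -1.78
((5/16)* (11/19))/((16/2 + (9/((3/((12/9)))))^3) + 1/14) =385/153368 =0.00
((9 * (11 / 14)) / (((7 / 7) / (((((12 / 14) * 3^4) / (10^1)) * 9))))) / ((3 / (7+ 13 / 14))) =1167.78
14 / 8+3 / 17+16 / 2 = 675 / 68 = 9.93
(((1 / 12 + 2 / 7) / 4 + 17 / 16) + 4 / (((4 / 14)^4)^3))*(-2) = -290667056053 / 10752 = -27033766.37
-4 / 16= -1 / 4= -0.25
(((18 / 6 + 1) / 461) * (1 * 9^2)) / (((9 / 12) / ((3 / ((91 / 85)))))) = 110160 / 41951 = 2.63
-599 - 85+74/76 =-25955/38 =-683.03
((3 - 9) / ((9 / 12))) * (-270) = 2160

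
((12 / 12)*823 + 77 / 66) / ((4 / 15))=24725 / 8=3090.62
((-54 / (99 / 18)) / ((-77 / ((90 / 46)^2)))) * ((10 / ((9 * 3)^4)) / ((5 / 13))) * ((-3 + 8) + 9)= 5200 / 15554187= 0.00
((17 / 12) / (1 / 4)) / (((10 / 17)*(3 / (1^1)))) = 289 / 90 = 3.21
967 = 967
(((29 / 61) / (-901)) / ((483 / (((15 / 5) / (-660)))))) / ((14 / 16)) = 58 / 10220272755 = 0.00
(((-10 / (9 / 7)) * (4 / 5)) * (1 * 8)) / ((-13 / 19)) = 8512 / 117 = 72.75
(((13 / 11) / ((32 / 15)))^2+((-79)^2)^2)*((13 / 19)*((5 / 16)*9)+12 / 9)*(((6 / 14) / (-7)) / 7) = -1109796.41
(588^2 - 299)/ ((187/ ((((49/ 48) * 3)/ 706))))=16926805/ 2112352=8.01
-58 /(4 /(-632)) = 9164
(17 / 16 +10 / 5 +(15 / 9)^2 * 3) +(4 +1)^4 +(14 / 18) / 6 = 274979 / 432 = 636.53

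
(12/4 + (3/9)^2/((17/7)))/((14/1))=233/1071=0.22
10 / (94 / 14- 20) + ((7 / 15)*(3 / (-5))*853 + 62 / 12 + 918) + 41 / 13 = 41512697 / 60450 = 686.73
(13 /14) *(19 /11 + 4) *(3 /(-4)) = -351 /88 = -3.99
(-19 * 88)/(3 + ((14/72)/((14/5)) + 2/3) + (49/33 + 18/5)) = -6621120/34931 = -189.55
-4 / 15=-0.27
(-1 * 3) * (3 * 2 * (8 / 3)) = -48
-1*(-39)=39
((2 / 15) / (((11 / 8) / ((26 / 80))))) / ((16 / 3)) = 13 / 2200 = 0.01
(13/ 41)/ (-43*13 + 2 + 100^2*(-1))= -13/ 432837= -0.00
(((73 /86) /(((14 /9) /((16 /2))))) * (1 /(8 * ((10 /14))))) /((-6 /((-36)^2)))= -35478 /215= -165.01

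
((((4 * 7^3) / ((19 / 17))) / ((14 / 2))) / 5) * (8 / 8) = 3332 / 95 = 35.07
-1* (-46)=46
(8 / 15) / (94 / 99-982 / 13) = -858 / 119995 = -0.01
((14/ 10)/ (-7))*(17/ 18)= -17/ 90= -0.19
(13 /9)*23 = 299 /9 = 33.22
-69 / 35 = -1.97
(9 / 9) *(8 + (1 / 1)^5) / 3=3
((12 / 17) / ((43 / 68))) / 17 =48 / 731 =0.07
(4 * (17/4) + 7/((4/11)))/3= 145/12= 12.08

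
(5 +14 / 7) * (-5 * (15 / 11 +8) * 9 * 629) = -20407905 / 11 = -1855264.09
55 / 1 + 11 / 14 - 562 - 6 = -7171 / 14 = -512.21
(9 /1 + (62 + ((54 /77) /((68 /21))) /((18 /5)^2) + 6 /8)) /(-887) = -107363 /1326952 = -0.08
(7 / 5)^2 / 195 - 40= -194951 / 4875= -39.99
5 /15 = 1 /3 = 0.33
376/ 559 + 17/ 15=15143/ 8385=1.81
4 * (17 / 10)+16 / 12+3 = 11.13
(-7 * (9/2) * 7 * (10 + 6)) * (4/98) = -144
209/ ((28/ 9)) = 1881/ 28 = 67.18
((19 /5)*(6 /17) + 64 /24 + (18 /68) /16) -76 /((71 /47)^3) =-18.02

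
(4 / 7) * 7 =4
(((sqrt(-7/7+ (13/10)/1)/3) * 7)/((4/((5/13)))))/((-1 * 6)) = -7 * sqrt(30)/1872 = -0.02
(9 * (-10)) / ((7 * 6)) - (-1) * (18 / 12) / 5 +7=361 / 70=5.16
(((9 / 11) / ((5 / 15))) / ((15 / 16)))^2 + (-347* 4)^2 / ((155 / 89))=103735404496 / 93775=1106215.99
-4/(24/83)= -83/6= -13.83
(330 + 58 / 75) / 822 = 0.40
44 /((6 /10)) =220 /3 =73.33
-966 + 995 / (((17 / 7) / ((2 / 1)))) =-2492 / 17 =-146.59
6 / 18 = 1 / 3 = 0.33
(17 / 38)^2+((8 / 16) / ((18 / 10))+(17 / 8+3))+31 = 951383 / 25992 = 36.60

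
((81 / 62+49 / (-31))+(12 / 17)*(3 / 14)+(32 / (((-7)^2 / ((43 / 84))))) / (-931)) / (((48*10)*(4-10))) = 24898375 / 581605024896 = 0.00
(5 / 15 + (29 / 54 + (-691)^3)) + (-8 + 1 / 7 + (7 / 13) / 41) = -329939377.97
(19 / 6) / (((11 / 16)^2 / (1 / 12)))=608 / 1089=0.56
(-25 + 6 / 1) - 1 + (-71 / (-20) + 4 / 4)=-309 / 20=-15.45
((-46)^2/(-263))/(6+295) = -2116/79163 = -0.03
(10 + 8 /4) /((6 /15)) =30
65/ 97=0.67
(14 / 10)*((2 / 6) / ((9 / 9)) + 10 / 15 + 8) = 63 / 5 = 12.60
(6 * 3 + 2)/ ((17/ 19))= 380/ 17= 22.35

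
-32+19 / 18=-557 / 18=-30.94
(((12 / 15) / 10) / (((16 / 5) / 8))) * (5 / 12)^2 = 5 / 144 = 0.03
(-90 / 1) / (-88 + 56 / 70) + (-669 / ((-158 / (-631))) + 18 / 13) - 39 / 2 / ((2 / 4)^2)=-307546500 / 111943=-2747.35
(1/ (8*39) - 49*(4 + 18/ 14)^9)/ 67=-40548062815240481/ 17215342872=-2355344.48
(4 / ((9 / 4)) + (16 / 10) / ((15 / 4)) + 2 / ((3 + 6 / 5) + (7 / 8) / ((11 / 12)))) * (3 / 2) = 18374 / 4725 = 3.89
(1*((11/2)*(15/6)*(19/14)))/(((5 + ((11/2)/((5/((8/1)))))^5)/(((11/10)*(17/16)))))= 122134375/295557873408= 0.00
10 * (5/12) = 25/6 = 4.17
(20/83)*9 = 180/83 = 2.17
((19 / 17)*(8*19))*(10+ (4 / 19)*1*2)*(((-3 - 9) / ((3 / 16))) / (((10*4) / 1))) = -240768 / 85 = -2832.56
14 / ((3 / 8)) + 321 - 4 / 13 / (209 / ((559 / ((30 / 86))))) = 371993 / 1045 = 355.97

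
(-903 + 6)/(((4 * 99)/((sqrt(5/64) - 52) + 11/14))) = 115.37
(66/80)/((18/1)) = 11/240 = 0.05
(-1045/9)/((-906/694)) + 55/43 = 90.22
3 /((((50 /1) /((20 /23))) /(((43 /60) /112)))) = 43 /128800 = 0.00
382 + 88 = 470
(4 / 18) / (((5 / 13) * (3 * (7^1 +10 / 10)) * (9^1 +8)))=0.00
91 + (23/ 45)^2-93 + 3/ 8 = -22093/ 16200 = -1.36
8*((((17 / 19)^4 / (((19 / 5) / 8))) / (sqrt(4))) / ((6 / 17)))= 113588560 / 7428297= 15.29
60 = 60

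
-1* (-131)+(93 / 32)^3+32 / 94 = 240081643 / 1540096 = 155.89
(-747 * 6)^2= 20088324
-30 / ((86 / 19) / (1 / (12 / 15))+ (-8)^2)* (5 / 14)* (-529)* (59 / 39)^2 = 4373441375 / 22798776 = 191.83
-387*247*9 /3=-286767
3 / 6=0.50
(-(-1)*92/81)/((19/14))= 1288/1539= 0.84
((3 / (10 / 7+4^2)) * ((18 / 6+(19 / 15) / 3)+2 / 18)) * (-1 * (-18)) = 3339 / 305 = 10.95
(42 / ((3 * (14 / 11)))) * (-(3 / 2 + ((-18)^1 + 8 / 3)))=152.17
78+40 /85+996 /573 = 80.21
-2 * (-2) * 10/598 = 20/299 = 0.07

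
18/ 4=9/ 2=4.50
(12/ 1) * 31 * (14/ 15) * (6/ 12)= 868/ 5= 173.60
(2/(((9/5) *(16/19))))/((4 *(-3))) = -95/864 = -0.11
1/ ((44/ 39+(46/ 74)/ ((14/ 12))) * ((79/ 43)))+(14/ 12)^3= 274225777/ 143149896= 1.92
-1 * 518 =-518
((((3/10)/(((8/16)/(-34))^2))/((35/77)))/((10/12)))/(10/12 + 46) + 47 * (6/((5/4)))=10670856/35125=303.80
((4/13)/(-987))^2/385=16/63384305985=0.00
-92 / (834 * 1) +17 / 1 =7043 / 417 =16.89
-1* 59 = -59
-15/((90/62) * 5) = -31/15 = -2.07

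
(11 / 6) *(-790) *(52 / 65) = -3476 / 3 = -1158.67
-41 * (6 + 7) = -533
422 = 422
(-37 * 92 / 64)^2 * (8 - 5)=2172603 / 256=8486.73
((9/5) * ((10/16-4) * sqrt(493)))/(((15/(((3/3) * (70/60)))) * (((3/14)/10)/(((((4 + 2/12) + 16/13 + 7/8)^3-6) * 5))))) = -358326539725 * sqrt(493)/13498368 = -589414.98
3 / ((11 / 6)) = 18 / 11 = 1.64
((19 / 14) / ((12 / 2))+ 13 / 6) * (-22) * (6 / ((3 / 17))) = -12529 / 7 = -1789.86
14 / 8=7 / 4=1.75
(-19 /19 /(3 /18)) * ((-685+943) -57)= -1206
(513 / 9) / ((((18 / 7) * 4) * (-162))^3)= -6517 / 528958107648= -0.00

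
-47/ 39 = -1.21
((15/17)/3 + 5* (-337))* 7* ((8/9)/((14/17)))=-114560/9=-12728.89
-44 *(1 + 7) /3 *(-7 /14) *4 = 234.67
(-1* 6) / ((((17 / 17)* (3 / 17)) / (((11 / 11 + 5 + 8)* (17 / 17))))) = -476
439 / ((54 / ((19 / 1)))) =8341 / 54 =154.46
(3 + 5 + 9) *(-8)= -136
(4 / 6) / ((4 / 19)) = 19 / 6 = 3.17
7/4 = 1.75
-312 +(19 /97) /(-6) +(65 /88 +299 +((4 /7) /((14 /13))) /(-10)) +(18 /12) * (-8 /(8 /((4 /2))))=-96286909 /6273960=-15.35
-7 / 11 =-0.64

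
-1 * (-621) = 621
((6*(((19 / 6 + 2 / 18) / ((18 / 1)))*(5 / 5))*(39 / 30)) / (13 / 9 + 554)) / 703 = 767 / 210857820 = 0.00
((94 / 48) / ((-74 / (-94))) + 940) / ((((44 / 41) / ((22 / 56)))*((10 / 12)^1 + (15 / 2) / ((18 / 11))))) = 63.70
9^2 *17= 1377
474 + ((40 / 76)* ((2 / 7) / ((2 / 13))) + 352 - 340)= 486.98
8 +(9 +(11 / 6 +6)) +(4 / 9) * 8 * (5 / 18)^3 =326863 / 13122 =24.91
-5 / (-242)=5 / 242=0.02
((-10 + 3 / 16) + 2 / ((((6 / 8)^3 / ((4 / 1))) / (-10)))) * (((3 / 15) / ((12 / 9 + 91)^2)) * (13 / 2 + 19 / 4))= -258477 / 4910656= -0.05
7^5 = 16807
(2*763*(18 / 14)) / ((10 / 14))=13734 / 5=2746.80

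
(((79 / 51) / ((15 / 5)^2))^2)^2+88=3906049521049 / 44386483761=88.00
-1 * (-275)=275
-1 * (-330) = 330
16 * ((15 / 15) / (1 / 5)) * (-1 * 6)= -480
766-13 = 753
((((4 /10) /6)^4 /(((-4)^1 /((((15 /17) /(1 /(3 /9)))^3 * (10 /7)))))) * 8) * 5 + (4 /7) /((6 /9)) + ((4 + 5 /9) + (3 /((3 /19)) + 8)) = 90291094 /2785671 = 32.41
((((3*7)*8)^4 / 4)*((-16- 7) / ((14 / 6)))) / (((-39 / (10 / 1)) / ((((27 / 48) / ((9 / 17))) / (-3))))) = -2317472640 / 13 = -178267126.15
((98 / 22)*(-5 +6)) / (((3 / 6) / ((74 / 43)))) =7252 / 473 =15.33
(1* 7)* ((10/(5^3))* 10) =28/5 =5.60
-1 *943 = -943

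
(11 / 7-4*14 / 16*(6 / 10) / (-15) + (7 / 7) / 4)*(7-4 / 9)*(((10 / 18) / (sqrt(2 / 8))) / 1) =14.29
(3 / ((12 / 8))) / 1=2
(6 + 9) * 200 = 3000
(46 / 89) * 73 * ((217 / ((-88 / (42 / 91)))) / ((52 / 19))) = -20767551 / 1323608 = -15.69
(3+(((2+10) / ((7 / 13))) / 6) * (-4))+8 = -27 / 7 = -3.86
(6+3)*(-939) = -8451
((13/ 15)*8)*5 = 104/ 3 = 34.67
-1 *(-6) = 6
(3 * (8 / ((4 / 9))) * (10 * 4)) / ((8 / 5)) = 1350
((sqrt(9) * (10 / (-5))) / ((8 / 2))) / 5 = -3 / 10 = -0.30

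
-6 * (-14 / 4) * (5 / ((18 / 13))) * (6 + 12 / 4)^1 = 1365 / 2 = 682.50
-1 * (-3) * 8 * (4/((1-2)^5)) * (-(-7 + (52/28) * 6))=2784/7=397.71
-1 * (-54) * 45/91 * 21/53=7290/689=10.58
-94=-94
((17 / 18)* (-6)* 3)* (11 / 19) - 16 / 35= -6849 / 665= -10.30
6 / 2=3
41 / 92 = 0.45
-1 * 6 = -6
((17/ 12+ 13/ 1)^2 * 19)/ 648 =568651/ 93312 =6.09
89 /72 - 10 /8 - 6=-433 /72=-6.01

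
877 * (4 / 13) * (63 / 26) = 110502 / 169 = 653.86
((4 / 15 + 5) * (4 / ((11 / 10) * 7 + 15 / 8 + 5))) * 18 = 15168 / 583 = 26.02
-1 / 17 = -0.06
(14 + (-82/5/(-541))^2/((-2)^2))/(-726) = -34146677/1770720050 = -0.02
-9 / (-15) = 3 / 5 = 0.60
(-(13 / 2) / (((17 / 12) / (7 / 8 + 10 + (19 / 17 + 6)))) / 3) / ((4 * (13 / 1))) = -2447 / 4624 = -0.53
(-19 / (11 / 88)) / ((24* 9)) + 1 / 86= -0.69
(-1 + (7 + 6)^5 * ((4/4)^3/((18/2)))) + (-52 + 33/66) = 741641/18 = 41202.28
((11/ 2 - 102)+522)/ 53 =851/ 106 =8.03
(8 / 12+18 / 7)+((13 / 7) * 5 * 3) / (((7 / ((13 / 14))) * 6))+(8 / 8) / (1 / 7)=44675 / 4116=10.85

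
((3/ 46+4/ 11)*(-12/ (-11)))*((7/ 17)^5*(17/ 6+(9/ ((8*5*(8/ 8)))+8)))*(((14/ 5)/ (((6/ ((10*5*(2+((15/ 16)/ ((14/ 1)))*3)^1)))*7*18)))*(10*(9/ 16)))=100251486055/ 714052432896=0.14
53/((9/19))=1007/9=111.89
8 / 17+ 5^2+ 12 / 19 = 8431 / 323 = 26.10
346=346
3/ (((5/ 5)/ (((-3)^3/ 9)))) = -9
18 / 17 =1.06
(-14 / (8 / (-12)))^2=441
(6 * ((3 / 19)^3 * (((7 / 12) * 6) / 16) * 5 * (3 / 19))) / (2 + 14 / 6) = 25515 / 27106768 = 0.00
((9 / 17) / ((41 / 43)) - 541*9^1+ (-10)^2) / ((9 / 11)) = -36559666 / 6273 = -5828.10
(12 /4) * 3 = 9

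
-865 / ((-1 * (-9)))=-865 / 9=-96.11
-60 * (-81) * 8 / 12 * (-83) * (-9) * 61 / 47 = 3141214.47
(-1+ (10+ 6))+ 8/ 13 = 203/ 13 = 15.62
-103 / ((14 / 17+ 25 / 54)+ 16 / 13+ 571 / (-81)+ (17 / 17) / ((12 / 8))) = 3687606 / 138391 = 26.65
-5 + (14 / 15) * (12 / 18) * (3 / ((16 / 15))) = -13 / 4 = -3.25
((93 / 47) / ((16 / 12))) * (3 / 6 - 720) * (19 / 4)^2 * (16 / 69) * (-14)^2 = -2367265803 / 2162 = -1094942.55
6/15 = 2/5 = 0.40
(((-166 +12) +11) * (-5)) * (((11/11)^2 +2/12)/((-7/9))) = -2145/2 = -1072.50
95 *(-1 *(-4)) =380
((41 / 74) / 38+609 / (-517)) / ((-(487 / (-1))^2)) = 1691311 / 344797240876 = 0.00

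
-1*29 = -29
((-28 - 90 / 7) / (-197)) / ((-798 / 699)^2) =7763327 / 48786262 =0.16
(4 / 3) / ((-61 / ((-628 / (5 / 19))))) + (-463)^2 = 196195363 / 915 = 214421.16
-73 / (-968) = 73 / 968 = 0.08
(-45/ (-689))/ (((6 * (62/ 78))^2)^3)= 16708185/ 3010412485952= 0.00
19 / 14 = 1.36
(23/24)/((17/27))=207/136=1.52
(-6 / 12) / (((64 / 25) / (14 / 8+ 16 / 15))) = -845 / 1536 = -0.55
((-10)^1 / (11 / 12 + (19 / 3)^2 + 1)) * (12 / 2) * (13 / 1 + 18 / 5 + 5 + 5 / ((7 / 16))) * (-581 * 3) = 82186.79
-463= -463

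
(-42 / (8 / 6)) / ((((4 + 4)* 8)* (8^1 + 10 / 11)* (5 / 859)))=-85041 / 8960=-9.49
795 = 795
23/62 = 0.37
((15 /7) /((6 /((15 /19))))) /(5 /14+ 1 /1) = 75 /361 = 0.21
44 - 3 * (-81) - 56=231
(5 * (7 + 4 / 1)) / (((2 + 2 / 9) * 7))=99 / 28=3.54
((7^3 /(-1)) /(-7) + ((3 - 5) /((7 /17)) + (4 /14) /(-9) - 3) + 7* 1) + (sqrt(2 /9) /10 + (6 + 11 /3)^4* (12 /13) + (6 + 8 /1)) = sqrt(2) /30 + 2850925 /351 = 8122.34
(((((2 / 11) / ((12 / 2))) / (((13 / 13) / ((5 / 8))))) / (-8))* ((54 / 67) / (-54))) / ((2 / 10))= 25 / 141504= 0.00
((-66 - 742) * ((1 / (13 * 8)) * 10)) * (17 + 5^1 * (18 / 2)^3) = -3698620 / 13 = -284509.23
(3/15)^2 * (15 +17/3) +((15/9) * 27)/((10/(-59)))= -39701/150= -264.67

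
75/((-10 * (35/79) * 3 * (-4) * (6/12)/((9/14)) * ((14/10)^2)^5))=6943359375/110730297608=0.06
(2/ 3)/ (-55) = -2/ 165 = -0.01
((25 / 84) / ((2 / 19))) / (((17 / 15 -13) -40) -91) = -0.02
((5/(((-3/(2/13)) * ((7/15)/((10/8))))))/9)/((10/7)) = -25/468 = -0.05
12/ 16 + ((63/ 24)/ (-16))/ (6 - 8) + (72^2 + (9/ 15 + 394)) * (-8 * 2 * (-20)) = 456999125/ 256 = 1785152.83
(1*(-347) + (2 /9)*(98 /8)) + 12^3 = 24907 /18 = 1383.72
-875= -875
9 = 9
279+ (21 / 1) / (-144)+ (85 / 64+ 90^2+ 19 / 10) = 8046799 / 960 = 8382.08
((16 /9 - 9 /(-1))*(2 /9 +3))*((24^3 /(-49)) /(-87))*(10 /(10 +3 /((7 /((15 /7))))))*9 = 99328 /107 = 928.30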